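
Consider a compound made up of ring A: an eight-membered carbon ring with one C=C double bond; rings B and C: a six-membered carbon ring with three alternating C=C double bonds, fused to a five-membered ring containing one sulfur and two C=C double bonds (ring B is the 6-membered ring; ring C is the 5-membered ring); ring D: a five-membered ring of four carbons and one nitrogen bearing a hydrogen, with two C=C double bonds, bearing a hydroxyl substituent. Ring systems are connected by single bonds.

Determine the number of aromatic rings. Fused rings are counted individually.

3

Ring A has six sp³ carbons, so it is not fully conjugated — not aromatic (cyclooctene).
Rings B and C form a fused bicyclic system (with one sulfur) with 9 sp² atoms and 10 π electrons from ring double bonds plus a heteroatom lone pair. 10 = 4(2)+2, so the system is aromatic and both rings count as aromatic (benzothiophene).
Ring D has a continuous p-orbital overlap around the ring; 2 ring double bonds (4 π electrons) plus a heteroatom lone pair (2) give 6 π electrons. Since 6 = 4n+2 (n=1), ring D is aromatic (pyrrole).
Aromatic: B, C, D. Total: 3.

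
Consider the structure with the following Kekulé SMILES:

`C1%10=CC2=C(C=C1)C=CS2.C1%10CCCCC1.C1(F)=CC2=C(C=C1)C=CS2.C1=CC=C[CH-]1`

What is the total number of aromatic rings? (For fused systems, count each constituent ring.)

The SMILES encodes a six-membered carbon ring with three alternating C=C double bonds, fused to a five-membered ring containing one sulfur and two C=C double bonds; a six-membered saturated carbon ring; a six-membered carbon ring with three alternating C=C double bonds, fused to a five-membered ring containing one sulfur and two C=C double bonds; a five-membered all-carbon ring bearing a negative charge on one carbon, with two C=C double bonds.
The fused 6/5-membered bicyclic (with one sulfur) is a single π system with 9 sp² atoms and 10 π electrons from ring double bonds plus a heteroatom lone pair. 10 = 4(2)+2, so the system is aromatic and both rings count as aromatic (benzothiophene).
The 6-membered ring has only sp³ atoms, so it is not fully conjugated — not aromatic (cyclohexane).
The fused 6/5-membered bicyclic (with one sulfur) is a single π system with 9 sp² atoms and 10 π electrons from ring double bonds plus a heteroatom lone pair. 10 = 4(2)+2, so the system is aromatic and both rings count as aromatic (benzothiophene).
The 5-membered ring is fully conjugated (every ring atom contributes a p orbital); 2 ring double bonds (4 π electrons) plus the carbanion lone pair (2) give 6 π electrons. 6 = 4(1)+2, so it is aromatic (cyclopentadienyl anion).
5 of the 6 rings are aromatic. Total: 5.

5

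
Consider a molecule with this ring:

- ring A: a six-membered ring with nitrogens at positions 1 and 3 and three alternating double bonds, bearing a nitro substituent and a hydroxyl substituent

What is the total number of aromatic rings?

Ring A is planar and fully conjugated; 3 ring double bonds give 6 π electrons. 6 = 4(1)+2, so ring A is aromatic (pyrimidine).

1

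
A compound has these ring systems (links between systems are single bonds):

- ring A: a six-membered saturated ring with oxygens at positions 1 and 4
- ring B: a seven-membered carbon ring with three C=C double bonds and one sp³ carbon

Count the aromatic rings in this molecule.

Ring A has only sp³ atoms, so it is not fully conjugated — not aromatic (1,4-dioxane).
Ring B has one sp³ carbon, so it is not fully conjugated — not aromatic (cycloheptatriene).
No ring is aromatic. Total: 0.

0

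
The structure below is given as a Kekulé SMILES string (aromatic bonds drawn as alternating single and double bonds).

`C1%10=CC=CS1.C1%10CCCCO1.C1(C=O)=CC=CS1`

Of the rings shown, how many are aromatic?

The SMILES encodes a five-membered ring of four carbons and one sulfur, with two C=C double bonds; a six-membered saturated ring of five carbons and one oxygen; a five-membered ring of four carbons and one sulfur, with two C=C double bonds.
The 5-membered ring with one sulfur is fully conjugated (every ring atom contributes a p orbital); 2 ring double bonds (4 π electrons) plus a heteroatom lone pair (2) give 6 π electrons. Since 6 = 4n+2 (n=1), it is aromatic (thiophene).
The 6-membered ring with one oxygen has only sp³ atoms, so it is not fully conjugated — not aromatic (tetrahydropyran).
The second 5-membered ring with one sulfur has a continuous p-orbital overlap around the ring; 2 ring double bonds (4 π electrons) plus a heteroatom lone pair (2) give 6 π electrons. Since 6 = 4n+2 (n=1), it is aromatic (thiophene).
2 of the 3 rings are aromatic. Total: 2.

2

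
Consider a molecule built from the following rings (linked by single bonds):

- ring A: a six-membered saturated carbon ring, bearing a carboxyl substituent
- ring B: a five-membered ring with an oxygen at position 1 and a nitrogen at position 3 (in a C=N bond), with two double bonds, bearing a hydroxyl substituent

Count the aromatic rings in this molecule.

1

Ring A has only sp³ atoms, so it is not fully conjugated — not aromatic (cyclohexane).
Ring B has a continuous p-orbital overlap around the ring; 2 ring double bonds (4 π electrons) plus a heteroatom lone pair (2) give 6 π electrons. 6 = 4(1)+2, so ring B is aromatic (oxazole).
Aromatic: B. Total: 1.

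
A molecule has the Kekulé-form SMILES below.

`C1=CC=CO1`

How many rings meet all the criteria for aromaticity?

The SMILES encodes a five-membered ring of four carbons and one oxygen, with two C=C double bonds.
The 5-membered ring with one oxygen has a continuous p-orbital overlap around the ring; 2 ring double bonds (4 π electrons) plus a heteroatom lone pair (2) give 6 π electrons. 6 = 4(1)+2, so it is aromatic (furan).

1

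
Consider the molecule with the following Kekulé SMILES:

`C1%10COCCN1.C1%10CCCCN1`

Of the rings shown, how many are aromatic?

0

The SMILES encodes a six-membered saturated ring with an oxygen and an N–H nitrogen at positions 1 and 4; a six-membered saturated ring of five carbons and one N–H nitrogen.
The 6-membered ring with one oxygen and one N–H (1,4) has only sp³ atoms, so it is not fully conjugated — not aromatic (morpholine).
The 6-membered ring with one N–H has only sp³ atoms, so it is not fully conjugated — not aromatic (piperidine).
None of the rings are aromatic. Total: 0.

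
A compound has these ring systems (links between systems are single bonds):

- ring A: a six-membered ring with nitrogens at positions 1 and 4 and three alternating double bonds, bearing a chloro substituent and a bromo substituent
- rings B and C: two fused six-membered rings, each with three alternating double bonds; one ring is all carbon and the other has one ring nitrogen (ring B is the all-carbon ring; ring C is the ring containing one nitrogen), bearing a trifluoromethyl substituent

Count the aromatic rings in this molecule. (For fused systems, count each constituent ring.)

3

Ring A is fully conjugated (every ring atom contributes a p orbital); 3 ring double bonds give 6 π electrons. Since 6 = 4n+2 (n=1), ring A is aromatic (pyrazine).
Rings B and C form a fused bicyclic system (with one nitrogen) with 10 sp² atoms and 10 π electrons from ring double bonds. 10 = 4(2)+2, so the system is aromatic and both rings count as aromatic (quinoline).
Aromatic: A, B, C. Total: 3.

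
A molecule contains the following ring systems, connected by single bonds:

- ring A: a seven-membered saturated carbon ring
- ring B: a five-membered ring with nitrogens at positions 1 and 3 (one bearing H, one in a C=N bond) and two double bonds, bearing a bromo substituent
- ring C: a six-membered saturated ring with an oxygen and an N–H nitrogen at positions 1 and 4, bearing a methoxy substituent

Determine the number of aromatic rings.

Ring A has only sp³ atoms, so it is not fully conjugated — not aromatic (cycloheptane).
Ring B is fully conjugated (every ring atom contributes a p orbital); 2 ring double bonds (4 π electrons) plus a heteroatom lone pair (2) give 6 π electrons. 6 = 4(1)+2, so ring B is aromatic (imidazole).
Ring C has only sp³ atoms, so it is not fully conjugated — not aromatic (morpholine).
Aromatic: B. Total: 1.

1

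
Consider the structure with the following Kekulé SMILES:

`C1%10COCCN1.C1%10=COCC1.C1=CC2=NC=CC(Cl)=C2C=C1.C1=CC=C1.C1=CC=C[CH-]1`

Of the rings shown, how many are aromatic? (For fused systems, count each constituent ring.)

3

The SMILES encodes a six-membered saturated ring with an oxygen and an N–H nitrogen at positions 1 and 4; a five-membered ring of four carbons and one oxygen, with one C=C double bond and two sp³ carbons; two fused six-membered rings, each with three alternating double bonds; one ring is all carbon and the other has one ring nitrogen; a four-membered carbon ring with two alternating C=C double bonds; a five-membered all-carbon ring bearing a negative charge on one carbon, with two C=C double bonds.
The 6-membered ring with one oxygen and one N–H (1,4) has only sp³ atoms, so it is not fully conjugated — not aromatic (morpholine).
The 5-membered ring with one oxygen has two sp³ carbons, so it is not fully conjugated — not aromatic (2,3-dihydrofuran).
The fused 6/6-membered bicyclic (with one nitrogen) is a single π system with 10 sp² atoms and 10 π electrons from ring double bonds. 10 = 4(2)+2, so the system is aromatic and both rings count as aromatic (quinoline).
The 4-membered ring has only sp² ring atoms; a planar conformation would have a fully conjugated π system of 4 electrons. But 4 = 4(1), which is 4n not 4n+2, so it is not aromatic (cyclobutadiene) — cyclobutadiene is antiaromatic and distorts to a rectangle.
The 5-membered ring is fully conjugated (every ring atom contributes a p orbital); 2 ring double bonds (4 π electrons) plus the carbanion lone pair (2) give 6 π electrons. 6 = 4(1)+2, so it is aromatic (cyclopentadienyl anion).
3 of the 6 rings are aromatic. Total: 3.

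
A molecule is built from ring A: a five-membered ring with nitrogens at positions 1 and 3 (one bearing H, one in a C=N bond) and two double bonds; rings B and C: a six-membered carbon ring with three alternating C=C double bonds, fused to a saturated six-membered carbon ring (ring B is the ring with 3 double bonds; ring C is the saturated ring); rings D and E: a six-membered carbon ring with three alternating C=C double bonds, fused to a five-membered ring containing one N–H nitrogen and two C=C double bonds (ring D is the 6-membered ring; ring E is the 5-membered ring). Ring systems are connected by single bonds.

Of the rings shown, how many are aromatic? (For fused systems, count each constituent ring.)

4

Ring A is planar and fully conjugated; 2 ring double bonds (4 π electrons) plus a heteroatom lone pair (2) give 6 π electrons. Since 6 = 4n+2 (n=1), ring A is aromatic (imidazole).
Ring B has a continuous p-orbital overlap around the ring; 3 ring double bonds give 6 π electrons. 6 = 4(1)+2, so ring B is aromatic (benzene ring).
Ring C has four sp³ carbons, so it is not fully conjugated — not aromatic (cyclohexane ring).
Rings D and E form a fused bicyclic system (with one N–H) with 9 sp² atoms and 10 π electrons from ring double bonds plus a heteroatom lone pair. 10 = 4(2)+2, so the system is aromatic and both rings count as aromatic (indole).
Aromatic: A, B, D, E. Total: 4.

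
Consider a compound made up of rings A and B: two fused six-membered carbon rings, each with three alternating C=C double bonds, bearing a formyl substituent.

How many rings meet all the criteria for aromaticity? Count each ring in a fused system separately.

Rings A and B form a fused bicyclic system with 10 sp² atoms and 10 π electrons from ring double bonds. 10 = 4(2)+2, so the system is aromatic and both rings count as aromatic (naphthalene).
Aromatic: A, B. Total: 2.

2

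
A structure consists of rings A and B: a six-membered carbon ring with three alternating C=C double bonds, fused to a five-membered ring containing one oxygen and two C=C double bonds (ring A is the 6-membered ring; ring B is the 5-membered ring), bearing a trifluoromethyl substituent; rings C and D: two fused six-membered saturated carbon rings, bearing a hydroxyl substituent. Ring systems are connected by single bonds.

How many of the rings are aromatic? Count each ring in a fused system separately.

Rings A and B form a fused bicyclic system (with one oxygen) with 9 sp² atoms and 10 π electrons from ring double bonds plus a heteroatom lone pair. 10 = 4(2)+2, so the system is aromatic and both rings count as aromatic (benzofuran).
Ring C has only sp³ atoms, so it is not fully conjugated — not aromatic (cyclohexane ring).
Ring D has only sp³ atoms, so it is not fully conjugated — not aromatic (cyclohexane ring).
Aromatic: A, B. Total: 2.

2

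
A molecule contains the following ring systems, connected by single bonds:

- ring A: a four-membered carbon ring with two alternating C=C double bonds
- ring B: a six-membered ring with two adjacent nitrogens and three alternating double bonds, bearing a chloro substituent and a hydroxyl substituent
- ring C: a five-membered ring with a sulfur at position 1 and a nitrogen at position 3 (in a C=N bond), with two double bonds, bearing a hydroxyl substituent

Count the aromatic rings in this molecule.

2

Ring A has only sp² ring atoms; a planar conformation would have a fully conjugated π system of 4 electrons. But 4 = 4(1), which is 4n not 4n+2, so ring A is not aromatic (cyclobutadiene) — cyclobutadiene is antiaromatic and distorts to a rectangle.
Ring B is fully conjugated (every ring atom contributes a p orbital); 3 ring double bonds give 6 π electrons. That satisfies 4n+2 with n=1, so ring B is aromatic (pyridazine).
Ring C has a continuous p-orbital overlap around the ring; 2 ring double bonds (4 π electrons) plus a heteroatom lone pair (2) give 6 π electrons. That satisfies 4n+2 with n=1, so ring C is aromatic (thiazole).
Aromatic: B, C. Total: 2.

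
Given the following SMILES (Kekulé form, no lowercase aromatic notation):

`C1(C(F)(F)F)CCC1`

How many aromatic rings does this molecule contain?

The SMILES encodes a four-membered saturated carbon ring.
The 4-membered ring has only sp³ atoms, so it is not fully conjugated — not aromatic (cyclobutane).

0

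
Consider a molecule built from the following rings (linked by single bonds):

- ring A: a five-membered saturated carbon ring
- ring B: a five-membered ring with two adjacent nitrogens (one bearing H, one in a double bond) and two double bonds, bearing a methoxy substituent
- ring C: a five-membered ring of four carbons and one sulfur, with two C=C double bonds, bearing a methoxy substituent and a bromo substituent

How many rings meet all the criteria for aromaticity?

Ring A has only sp³ atoms, so it is not fully conjugated — not aromatic (cyclopentane).
Ring B is fully conjugated (every ring atom contributes a p orbital); 2 ring double bonds (4 π electrons) plus a heteroatom lone pair (2) give 6 π electrons. That satisfies 4n+2 with n=1, so ring B is aromatic (pyrazole).
Ring C is planar and fully conjugated; 2 ring double bonds (4 π electrons) plus a heteroatom lone pair (2) give 6 π electrons. 6 = 4(1)+2, so ring C is aromatic (thiophene).
Aromatic: B, C. Total: 2.

2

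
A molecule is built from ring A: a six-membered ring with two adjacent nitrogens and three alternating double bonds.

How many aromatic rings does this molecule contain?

1

Ring A is fully conjugated (every ring atom contributes a p orbital); 3 ring double bonds give 6 π electrons. Since 6 = 4n+2 (n=1), ring A is aromatic (pyridazine).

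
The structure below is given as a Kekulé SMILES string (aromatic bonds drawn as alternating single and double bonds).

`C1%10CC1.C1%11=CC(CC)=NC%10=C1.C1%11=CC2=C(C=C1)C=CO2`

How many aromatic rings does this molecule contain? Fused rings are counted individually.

The SMILES encodes a three-membered saturated carbon ring; a six-membered ring of five carbons and one nitrogen with three alternating double bonds; a six-membered carbon ring with three alternating C=C double bonds, fused to a five-membered ring containing one oxygen and two C=C double bonds.
The 3-membered ring has only sp³ atoms, so it is not fully conjugated — not aromatic (cyclopropane).
The 6-membered ring with one nitrogen is fully conjugated (every ring atom contributes a p orbital); 3 ring double bonds give 6 π electrons. 6 = 4(1)+2, so it is aromatic (pyridine).
The fused 6/5-membered bicyclic (with one oxygen) is a single π system with 9 sp² atoms and 10 π electrons from ring double bonds plus a heteroatom lone pair. 10 = 4(2)+2, so the system is aromatic and both rings count as aromatic (benzofuran).
3 of the 4 rings are aromatic. Total: 3.

3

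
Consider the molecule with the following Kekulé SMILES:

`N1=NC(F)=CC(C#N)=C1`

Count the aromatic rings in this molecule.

1

The SMILES encodes a six-membered ring with two adjacent nitrogens and three alternating double bonds.
The 6-membered ring with two nitrogens (1,2) has a continuous p-orbital overlap around the ring; 3 ring double bonds give 6 π electrons. 6 = 4(1)+2, so it is aromatic (pyridazine).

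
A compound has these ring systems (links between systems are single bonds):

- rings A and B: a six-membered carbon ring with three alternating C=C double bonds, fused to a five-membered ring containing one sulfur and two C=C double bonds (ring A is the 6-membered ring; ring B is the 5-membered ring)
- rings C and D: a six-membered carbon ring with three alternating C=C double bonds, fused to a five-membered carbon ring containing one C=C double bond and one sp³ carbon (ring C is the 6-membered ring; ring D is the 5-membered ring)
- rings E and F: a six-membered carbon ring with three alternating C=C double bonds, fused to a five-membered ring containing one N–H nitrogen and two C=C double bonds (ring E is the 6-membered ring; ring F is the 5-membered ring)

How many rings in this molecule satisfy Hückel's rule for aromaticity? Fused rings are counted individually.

5

Rings A and B form a fused bicyclic system (with one sulfur) with 9 sp² atoms and 10 π electrons from ring double bonds plus a heteroatom lone pair. 10 = 4(2)+2, so the system is aromatic and both rings count as aromatic (benzothiophene).
Ring C has a continuous p-orbital overlap around the ring; 3 ring double bonds give 6 π electrons. Since 6 = 4n+2 (n=1), ring C is aromatic (benzene ring).
Ring D has one sp³ carbon, so it is not fully conjugated — not aromatic (cyclopentene ring).
Rings E and F form a fused bicyclic system (with one N–H) with 9 sp² atoms and 10 π electrons from ring double bonds plus a heteroatom lone pair. 10 = 4(2)+2, so the system is aromatic and both rings count as aromatic (indole).
Aromatic: A, B, C, E, F. Total: 5.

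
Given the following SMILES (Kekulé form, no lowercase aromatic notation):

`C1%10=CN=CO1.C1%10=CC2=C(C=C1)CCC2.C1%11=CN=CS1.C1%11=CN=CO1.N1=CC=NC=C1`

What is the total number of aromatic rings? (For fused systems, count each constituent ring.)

5

The SMILES encodes a five-membered ring with an oxygen at position 1 and a nitrogen at position 3 (in a C=N bond), with two double bonds; a six-membered carbon ring with three alternating C=C double bonds, fused to a saturated five-membered carbon ring; a five-membered ring with a sulfur at position 1 and a nitrogen at position 3 (in a C=N bond), with two double bonds; a five-membered ring with an oxygen at position 1 and a nitrogen at position 3 (in a C=N bond), with two double bonds; a six-membered ring with nitrogens at positions 1 and 4 and three alternating double bonds.
The 5-membered ring with one oxygen and one =N– has a continuous p-orbital overlap around the ring; 2 ring double bonds (4 π electrons) plus a heteroatom lone pair (2) give 6 π electrons. Since 6 = 4n+2 (n=1), it is aromatic (oxazole).
The 6-membered ring is planar and fully conjugated; 3 ring double bonds give 6 π electrons. Since 6 = 4n+2 (n=1), it is aromatic (benzene ring).
The 5-membered ring has three sp³ carbons, so it is not fully conjugated — not aromatic (cyclopentane ring).
The 5-membered ring with one sulfur and one =N– has a continuous p-orbital overlap around the ring; 2 ring double bonds (4 π electrons) plus a heteroatom lone pair (2) give 6 π electrons. 6 = 4(1)+2, so it is aromatic (thiazole).
The second 5-membered ring with one oxygen and one =N– is fully conjugated (every ring atom contributes a p orbital); 2 ring double bonds (4 π electrons) plus a heteroatom lone pair (2) give 6 π electrons. 6 = 4(1)+2, so it is aromatic (oxazole).
The 6-membered ring with two nitrogens (1,4) has a continuous p-orbital overlap around the ring; 3 ring double bonds give 6 π electrons. Since 6 = 4n+2 (n=1), it is aromatic (pyrazine).
5 of the 6 rings are aromatic. Total: 5.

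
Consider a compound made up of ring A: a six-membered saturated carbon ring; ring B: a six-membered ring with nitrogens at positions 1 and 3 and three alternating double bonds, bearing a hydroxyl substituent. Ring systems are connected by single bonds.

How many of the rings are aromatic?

1

Ring A has only sp³ atoms, so it is not fully conjugated — not aromatic (cyclohexane).
Ring B has a continuous p-orbital overlap around the ring; 3 ring double bonds give 6 π electrons. Since 6 = 4n+2 (n=1), ring B is aromatic (pyrimidine).
Aromatic: B. Total: 1.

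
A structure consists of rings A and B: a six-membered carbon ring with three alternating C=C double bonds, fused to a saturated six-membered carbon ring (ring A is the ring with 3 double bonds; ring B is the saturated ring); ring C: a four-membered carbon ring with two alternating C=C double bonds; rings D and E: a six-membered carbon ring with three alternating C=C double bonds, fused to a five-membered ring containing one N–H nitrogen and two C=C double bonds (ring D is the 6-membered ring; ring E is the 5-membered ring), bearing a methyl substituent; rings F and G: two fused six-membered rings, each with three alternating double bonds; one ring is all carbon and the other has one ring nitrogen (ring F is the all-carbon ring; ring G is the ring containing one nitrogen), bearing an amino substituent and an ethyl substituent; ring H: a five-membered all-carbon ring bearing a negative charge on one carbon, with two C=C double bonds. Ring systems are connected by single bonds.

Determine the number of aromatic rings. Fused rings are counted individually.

6

Ring A has a continuous p-orbital overlap around the ring; 3 ring double bonds give 6 π electrons. Since 6 = 4n+2 (n=1), ring A is aromatic (benzene ring).
Ring B has four sp³ carbons, so it is not fully conjugated — not aromatic (cyclohexane ring).
Ring C has only sp² ring atoms; a planar conformation would have a fully conjugated π system of 4 electrons. But 4 = 4(1), which is 4n not 4n+2, so ring C is not aromatic (cyclobutadiene) — cyclobutadiene is antiaromatic and distorts to a rectangle.
Rings D and E form a fused bicyclic system (with one N–H) with 9 sp² atoms and 10 π electrons from ring double bonds plus a heteroatom lone pair. 10 = 4(2)+2, so the system is aromatic and both rings count as aromatic (indole).
Rings F and G form a fused bicyclic system (with one nitrogen) with 10 sp² atoms and 10 π electrons from ring double bonds. 10 = 4(2)+2, so the system is aromatic and both rings count as aromatic (quinoline).
Ring H is planar and fully conjugated; 2 ring double bonds (4 π electrons) plus the carbanion lone pair (2) give 6 π electrons. Since 6 = 4n+2 (n=1), ring H is aromatic (cyclopentadienyl anion).
Aromatic: A, D, E, F, G, H. Total: 6.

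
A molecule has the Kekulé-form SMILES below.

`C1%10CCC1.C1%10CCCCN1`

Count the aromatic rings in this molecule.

0

The SMILES encodes a four-membered saturated carbon ring; a six-membered saturated ring of five carbons and one N–H nitrogen.
The 4-membered ring has only sp³ atoms, so it is not fully conjugated — not aromatic (cyclobutane).
The 6-membered ring with one N–H has only sp³ atoms, so it is not fully conjugated — not aromatic (piperidine).
None of the rings are aromatic. Total: 0.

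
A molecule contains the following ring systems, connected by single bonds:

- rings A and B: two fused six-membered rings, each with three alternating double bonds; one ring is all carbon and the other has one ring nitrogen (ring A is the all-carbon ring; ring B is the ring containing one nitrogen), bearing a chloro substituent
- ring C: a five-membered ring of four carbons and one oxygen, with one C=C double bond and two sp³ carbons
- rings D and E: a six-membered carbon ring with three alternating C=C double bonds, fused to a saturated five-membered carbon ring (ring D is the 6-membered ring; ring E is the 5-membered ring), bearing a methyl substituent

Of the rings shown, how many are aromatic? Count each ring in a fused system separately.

3

Rings A and B form a fused bicyclic system (with one nitrogen) with 10 sp² atoms and 10 π electrons from ring double bonds. 10 = 4(2)+2, so the system is aromatic and both rings count as aromatic (quinoline).
Ring C has two sp³ carbons, so it is not fully conjugated — not aromatic (2,3-dihydrofuran).
Ring D is planar and fully conjugated; 3 ring double bonds give 6 π electrons. 6 = 4(1)+2, so ring D is aromatic (benzene ring).
Ring E has three sp³ carbons, so it is not fully conjugated — not aromatic (cyclopentane ring).
Aromatic: A, B, D. Total: 3.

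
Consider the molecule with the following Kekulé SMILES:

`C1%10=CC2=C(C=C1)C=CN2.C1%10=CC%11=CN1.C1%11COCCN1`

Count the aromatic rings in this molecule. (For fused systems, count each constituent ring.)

3

The SMILES encodes a six-membered carbon ring with three alternating C=C double bonds, fused to a five-membered ring containing one N–H nitrogen and two C=C double bonds; a five-membered ring of four carbons and one nitrogen bearing a hydrogen, with two C=C double bonds; a six-membered saturated ring with an oxygen and an N–H nitrogen at positions 1 and 4.
The fused 6/5-membered bicyclic (with one N–H) is a single π system with 9 sp² atoms and 10 π electrons from ring double bonds plus a heteroatom lone pair. 10 = 4(2)+2, so the system is aromatic and both rings count as aromatic (indole).
The 5-membered ring with one N–H is planar and fully conjugated; 2 ring double bonds (4 π electrons) plus a heteroatom lone pair (2) give 6 π electrons. Since 6 = 4n+2 (n=1), it is aromatic (pyrrole).
The 6-membered ring with one oxygen and one N–H (1,4) has only sp³ atoms, so it is not fully conjugated — not aromatic (morpholine).
3 of the 4 rings are aromatic. Total: 3.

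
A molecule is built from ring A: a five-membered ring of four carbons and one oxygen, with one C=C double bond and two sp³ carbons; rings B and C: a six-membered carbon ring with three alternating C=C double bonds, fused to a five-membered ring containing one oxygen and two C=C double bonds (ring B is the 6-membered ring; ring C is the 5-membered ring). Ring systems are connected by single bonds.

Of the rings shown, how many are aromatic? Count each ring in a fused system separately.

2

Ring A has two sp³ carbons, so it is not fully conjugated — not aromatic (2,3-dihydrofuran).
Rings B and C form a fused bicyclic system (with one oxygen) with 9 sp² atoms and 10 π electrons from ring double bonds plus a heteroatom lone pair. 10 = 4(2)+2, so the system is aromatic and both rings count as aromatic (benzofuran).
Aromatic: B, C. Total: 2.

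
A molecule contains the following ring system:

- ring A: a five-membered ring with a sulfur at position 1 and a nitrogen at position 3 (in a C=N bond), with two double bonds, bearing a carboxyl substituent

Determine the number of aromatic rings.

1

Ring A has a continuous p-orbital overlap around the ring; 2 ring double bonds (4 π electrons) plus a heteroatom lone pair (2) give 6 π electrons. That satisfies 4n+2 with n=1, so ring A is aromatic (thiazole).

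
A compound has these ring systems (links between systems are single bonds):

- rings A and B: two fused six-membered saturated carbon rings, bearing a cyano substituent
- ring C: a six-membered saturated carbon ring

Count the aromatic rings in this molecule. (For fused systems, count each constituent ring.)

0

Ring A has only sp³ atoms, so it is not fully conjugated — not aromatic (cyclohexane ring).
Ring B has only sp³ atoms, so it is not fully conjugated — not aromatic (cyclohexane ring).
Ring C has only sp³ atoms, so it is not fully conjugated — not aromatic (cyclohexane).
No ring is aromatic. Total: 0.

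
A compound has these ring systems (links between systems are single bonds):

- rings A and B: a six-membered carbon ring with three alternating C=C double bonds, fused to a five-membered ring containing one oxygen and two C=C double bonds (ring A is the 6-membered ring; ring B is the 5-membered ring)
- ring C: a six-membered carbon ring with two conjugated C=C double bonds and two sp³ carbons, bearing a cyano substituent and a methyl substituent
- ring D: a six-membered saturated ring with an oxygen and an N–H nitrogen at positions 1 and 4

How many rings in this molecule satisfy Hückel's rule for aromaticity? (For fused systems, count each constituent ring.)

Rings A and B form a fused bicyclic system (with one oxygen) with 9 sp² atoms and 10 π electrons from ring double bonds plus a heteroatom lone pair. 10 = 4(2)+2, so the system is aromatic and both rings count as aromatic (benzofuran).
Ring C has two sp³ carbons, so it is not fully conjugated — not aromatic (1,3-cyclohexadiene).
Ring D has only sp³ atoms, so it is not fully conjugated — not aromatic (morpholine).
Aromatic: A, B. Total: 2.

2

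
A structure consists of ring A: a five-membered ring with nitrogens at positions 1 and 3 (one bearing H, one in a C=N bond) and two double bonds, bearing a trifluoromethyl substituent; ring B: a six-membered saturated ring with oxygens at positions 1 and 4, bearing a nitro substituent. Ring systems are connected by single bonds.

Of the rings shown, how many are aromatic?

1

Ring A is planar and fully conjugated; 2 ring double bonds (4 π electrons) plus a heteroatom lone pair (2) give 6 π electrons. That satisfies 4n+2 with n=1, so ring A is aromatic (imidazole).
Ring B has only sp³ atoms, so it is not fully conjugated — not aromatic (1,4-dioxane).
Aromatic: A. Total: 1.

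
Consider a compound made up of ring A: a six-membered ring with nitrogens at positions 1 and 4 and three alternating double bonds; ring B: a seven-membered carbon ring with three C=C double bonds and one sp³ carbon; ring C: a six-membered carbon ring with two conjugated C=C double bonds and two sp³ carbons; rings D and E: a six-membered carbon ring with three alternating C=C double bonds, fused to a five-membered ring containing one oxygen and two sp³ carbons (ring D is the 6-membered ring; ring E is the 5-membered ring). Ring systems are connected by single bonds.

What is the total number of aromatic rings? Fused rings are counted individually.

Ring A is fully conjugated (every ring atom contributes a p orbital); 3 ring double bonds give 6 π electrons. 6 = 4(1)+2, so ring A is aromatic (pyrazine).
Ring B has one sp³ carbon, so it is not fully conjugated — not aromatic (cycloheptatriene).
Ring C has two sp³ carbons, so it is not fully conjugated — not aromatic (1,3-cyclohexadiene).
Ring D has a continuous p-orbital overlap around the ring; 3 ring double bonds give 6 π electrons. 6 = 4(1)+2, so ring D is aromatic (benzene ring).
Ring E has two sp³ carbons, so it is not fully conjugated — not aromatic (oxolane ring).
Aromatic: A, D. Total: 2.

2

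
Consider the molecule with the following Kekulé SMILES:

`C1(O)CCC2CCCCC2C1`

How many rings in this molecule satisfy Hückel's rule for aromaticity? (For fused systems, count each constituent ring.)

The SMILES encodes two fused six-membered saturated carbon rings.
The 6-membered ring has only sp³ atoms, so it is not fully conjugated — not aromatic (cyclohexane ring).
The second 6-membered ring has only sp³ atoms, so it is not fully conjugated — not aromatic (cyclohexane ring).
None of the rings are aromatic. Total: 0.

0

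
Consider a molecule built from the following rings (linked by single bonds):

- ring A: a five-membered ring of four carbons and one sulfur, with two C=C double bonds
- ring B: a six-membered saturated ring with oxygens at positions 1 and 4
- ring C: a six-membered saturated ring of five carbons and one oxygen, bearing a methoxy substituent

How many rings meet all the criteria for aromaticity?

Ring A is planar and fully conjugated; 2 ring double bonds (4 π electrons) plus a heteroatom lone pair (2) give 6 π electrons. That satisfies 4n+2 with n=1, so ring A is aromatic (thiophene).
Ring B has only sp³ atoms, so it is not fully conjugated — not aromatic (1,4-dioxane).
Ring C has only sp³ atoms, so it is not fully conjugated — not aromatic (tetrahydropyran).
Aromatic: A. Total: 1.

1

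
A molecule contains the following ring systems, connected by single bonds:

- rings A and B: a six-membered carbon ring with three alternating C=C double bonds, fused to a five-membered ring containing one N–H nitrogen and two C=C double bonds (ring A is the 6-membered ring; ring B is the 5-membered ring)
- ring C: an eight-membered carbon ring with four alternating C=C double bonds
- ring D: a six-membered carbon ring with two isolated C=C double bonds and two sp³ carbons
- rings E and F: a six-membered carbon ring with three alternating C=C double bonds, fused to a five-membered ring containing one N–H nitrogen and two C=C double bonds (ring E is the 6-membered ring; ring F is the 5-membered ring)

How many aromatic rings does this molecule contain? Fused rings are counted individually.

4

Rings A and B form a fused bicyclic system (with one N–H) with 9 sp² atoms and 10 π electrons from ring double bonds plus a heteroatom lone pair. 10 = 4(2)+2, so the system is aromatic and both rings count as aromatic (indole).
Ring C has only sp² ring atoms; a planar conformation would have a fully conjugated π system of 8 electrons. But 8 = 4(2), which is 4n not 4n+2, so ring C is not aromatic (cyclooctatetraene) — cyclooctatetraene distorts into a non-planar tub to avoid antiaromaticity.
Ring D has two sp³ carbons, so it is not fully conjugated — not aromatic (1,4-cyclohexadiene).
Rings E and F form a fused bicyclic system (with one N–H) with 9 sp² atoms and 10 π electrons from ring double bonds plus a heteroatom lone pair. 10 = 4(2)+2, so the system is aromatic and both rings count as aromatic (indole).
Aromatic: A, B, E, F. Total: 4.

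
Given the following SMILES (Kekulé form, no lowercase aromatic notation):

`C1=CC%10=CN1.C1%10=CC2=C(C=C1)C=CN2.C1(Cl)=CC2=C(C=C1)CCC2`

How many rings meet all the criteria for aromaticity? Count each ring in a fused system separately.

The SMILES encodes a five-membered ring of four carbons and one nitrogen bearing a hydrogen, with two C=C double bonds; a six-membered carbon ring with three alternating C=C double bonds, fused to a five-membered ring containing one N–H nitrogen and two C=C double bonds; a six-membered carbon ring with three alternating C=C double bonds, fused to a saturated five-membered carbon ring.
The 5-membered ring with one N–H is fully conjugated (every ring atom contributes a p orbital); 2 ring double bonds (4 π electrons) plus a heteroatom lone pair (2) give 6 π electrons. That satisfies 4n+2 with n=1, so it is aromatic (pyrrole).
The fused 6/5-membered bicyclic (with one N–H) is a single π system with 9 sp² atoms and 10 π electrons from ring double bonds plus a heteroatom lone pair. 10 = 4(2)+2, so the system is aromatic and both rings count as aromatic (indole).
The 6-membered ring is planar and fully conjugated; 3 ring double bonds give 6 π electrons. 6 = 4(1)+2, so it is aromatic (benzene ring).
The 5-membered ring has three sp³ carbons, so it is not fully conjugated — not aromatic (cyclopentane ring).
4 of the 5 rings are aromatic. Total: 4.

4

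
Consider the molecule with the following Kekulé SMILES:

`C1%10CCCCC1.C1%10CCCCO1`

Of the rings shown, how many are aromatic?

The SMILES encodes a six-membered saturated carbon ring; a six-membered saturated ring of five carbons and one oxygen.
The 6-membered ring has only sp³ atoms, so it is not fully conjugated — not aromatic (cyclohexane).
The 6-membered ring with one oxygen has only sp³ atoms, so it is not fully conjugated — not aromatic (tetrahydropyran).
None of the rings are aromatic. Total: 0.

0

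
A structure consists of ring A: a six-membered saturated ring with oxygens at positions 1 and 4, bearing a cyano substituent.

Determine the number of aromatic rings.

Ring A has only sp³ atoms, so it is not fully conjugated — not aromatic (1,4-dioxane).

0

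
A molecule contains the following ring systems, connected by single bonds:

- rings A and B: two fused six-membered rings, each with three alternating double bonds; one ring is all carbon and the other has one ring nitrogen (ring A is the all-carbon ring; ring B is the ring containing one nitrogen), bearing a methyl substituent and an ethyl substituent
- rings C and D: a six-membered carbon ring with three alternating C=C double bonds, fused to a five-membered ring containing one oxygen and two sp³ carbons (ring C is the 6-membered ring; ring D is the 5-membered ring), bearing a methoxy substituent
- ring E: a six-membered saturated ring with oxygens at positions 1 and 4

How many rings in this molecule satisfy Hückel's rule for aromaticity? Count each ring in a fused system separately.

3

Rings A and B form a fused bicyclic system (with one nitrogen) with 10 sp² atoms and 10 π electrons from ring double bonds. 10 = 4(2)+2, so the system is aromatic and both rings count as aromatic (quinoline).
Ring C is planar and fully conjugated; 3 ring double bonds give 6 π electrons. That satisfies 4n+2 with n=1, so ring C is aromatic (benzene ring).
Ring D has two sp³ carbons, so it is not fully conjugated — not aromatic (oxolane ring).
Ring E has only sp³ atoms, so it is not fully conjugated — not aromatic (1,4-dioxane).
Aromatic: A, B, C. Total: 3.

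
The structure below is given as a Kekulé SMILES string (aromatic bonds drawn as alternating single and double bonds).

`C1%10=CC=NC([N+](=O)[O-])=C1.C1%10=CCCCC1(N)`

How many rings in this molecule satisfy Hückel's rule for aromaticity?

The SMILES encodes a six-membered ring of five carbons and one nitrogen with three alternating double bonds; a six-membered carbon ring with one C=C double bond.
The 6-membered ring with one nitrogen is planar and fully conjugated; 3 ring double bonds give 6 π electrons. That satisfies 4n+2 with n=1, so it is aromatic (pyridine).
The 6-membered ring has four sp³ carbons, so it is not fully conjugated — not aromatic (cyclohexene).
1 of the 2 rings is aromatic. Total: 1.

1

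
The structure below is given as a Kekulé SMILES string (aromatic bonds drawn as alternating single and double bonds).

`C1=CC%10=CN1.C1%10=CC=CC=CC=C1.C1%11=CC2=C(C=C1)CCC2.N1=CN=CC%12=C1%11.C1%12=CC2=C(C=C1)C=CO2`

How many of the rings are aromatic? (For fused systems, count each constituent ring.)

The SMILES encodes a five-membered ring of four carbons and one nitrogen bearing a hydrogen, with two C=C double bonds; an eight-membered carbon ring with four alternating C=C double bonds; a six-membered carbon ring with three alternating C=C double bonds, fused to a saturated five-membered carbon ring; a six-membered ring with nitrogens at positions 1 and 3 and three alternating double bonds; a six-membered carbon ring with three alternating C=C double bonds, fused to a five-membered ring containing one oxygen and two C=C double bonds.
The 5-membered ring with one N–H is planar and fully conjugated; 2 ring double bonds (4 π electrons) plus a heteroatom lone pair (2) give 6 π electrons. That satisfies 4n+2 with n=1, so it is aromatic (pyrrole).
The 8-membered ring has only sp² ring atoms; a planar conformation would have a fully conjugated π system of 8 electrons. But 8 = 4(2), which is 4n not 4n+2, so it is not aromatic (cyclooctatetraene) — cyclooctatetraene distorts into a non-planar tub to avoid antiaromaticity.
The 6-membered ring is fully conjugated (every ring atom contributes a p orbital); 3 ring double bonds give 6 π electrons. Since 6 = 4n+2 (n=1), it is aromatic (benzene ring).
The 5-membered ring has three sp³ carbons, so it is not fully conjugated — not aromatic (cyclopentane ring).
The 6-membered ring with two nitrogens (1,3) is fully conjugated (every ring atom contributes a p orbital); 3 ring double bonds give 6 π electrons. That satisfies 4n+2 with n=1, so it is aromatic (pyrimidine).
The fused 6/5-membered bicyclic (with one oxygen) is a single π system with 9 sp² atoms and 10 π electrons from ring double bonds plus a heteroatom lone pair. 10 = 4(2)+2, so the system is aromatic and both rings count as aromatic (benzofuran).
5 of the 7 rings are aromatic. Total: 5.

5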